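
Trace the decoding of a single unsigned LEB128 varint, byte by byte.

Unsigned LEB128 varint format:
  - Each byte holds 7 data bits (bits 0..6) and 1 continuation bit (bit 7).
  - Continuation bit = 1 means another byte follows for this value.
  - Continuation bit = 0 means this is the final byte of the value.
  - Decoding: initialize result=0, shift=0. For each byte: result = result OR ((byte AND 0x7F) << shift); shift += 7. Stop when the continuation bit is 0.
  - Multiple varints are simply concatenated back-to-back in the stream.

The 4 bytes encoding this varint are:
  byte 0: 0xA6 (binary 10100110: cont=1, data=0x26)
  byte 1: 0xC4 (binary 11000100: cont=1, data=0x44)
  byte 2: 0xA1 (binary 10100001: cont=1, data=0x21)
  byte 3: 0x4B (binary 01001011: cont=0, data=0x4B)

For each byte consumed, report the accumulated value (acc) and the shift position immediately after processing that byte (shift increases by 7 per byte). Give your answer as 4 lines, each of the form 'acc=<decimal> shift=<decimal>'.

byte 0=0xA6: payload=0x26=38, contrib = 38<<0 = 38; acc -> 38, shift -> 7
byte 1=0xC4: payload=0x44=68, contrib = 68<<7 = 8704; acc -> 8742, shift -> 14
byte 2=0xA1: payload=0x21=33, contrib = 33<<14 = 540672; acc -> 549414, shift -> 21
byte 3=0x4B: payload=0x4B=75, contrib = 75<<21 = 157286400; acc -> 157835814, shift -> 28

Answer: acc=38 shift=7
acc=8742 shift=14
acc=549414 shift=21
acc=157835814 shift=28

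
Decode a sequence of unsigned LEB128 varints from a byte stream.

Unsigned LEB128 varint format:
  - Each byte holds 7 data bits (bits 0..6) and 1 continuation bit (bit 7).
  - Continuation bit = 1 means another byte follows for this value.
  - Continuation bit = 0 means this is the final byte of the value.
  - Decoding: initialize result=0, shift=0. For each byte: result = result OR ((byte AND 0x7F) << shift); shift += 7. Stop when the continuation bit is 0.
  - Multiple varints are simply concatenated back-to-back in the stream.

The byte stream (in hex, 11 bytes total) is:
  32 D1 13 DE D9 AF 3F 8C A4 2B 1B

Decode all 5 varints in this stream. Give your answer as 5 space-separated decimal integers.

Answer: 50 2513 132902110 709132 27

Derivation:
  byte[0]=0x32 cont=0 payload=0x32=50: acc |= 50<<0 -> acc=50 shift=7 [end]
Varint 1: bytes[0:1] = 32 -> value 50 (1 byte(s))
  byte[1]=0xD1 cont=1 payload=0x51=81: acc |= 81<<0 -> acc=81 shift=7
  byte[2]=0x13 cont=0 payload=0x13=19: acc |= 19<<7 -> acc=2513 shift=14 [end]
Varint 2: bytes[1:3] = D1 13 -> value 2513 (2 byte(s))
  byte[3]=0xDE cont=1 payload=0x5E=94: acc |= 94<<0 -> acc=94 shift=7
  byte[4]=0xD9 cont=1 payload=0x59=89: acc |= 89<<7 -> acc=11486 shift=14
  byte[5]=0xAF cont=1 payload=0x2F=47: acc |= 47<<14 -> acc=781534 shift=21
  byte[6]=0x3F cont=0 payload=0x3F=63: acc |= 63<<21 -> acc=132902110 shift=28 [end]
Varint 3: bytes[3:7] = DE D9 AF 3F -> value 132902110 (4 byte(s))
  byte[7]=0x8C cont=1 payload=0x0C=12: acc |= 12<<0 -> acc=12 shift=7
  byte[8]=0xA4 cont=1 payload=0x24=36: acc |= 36<<7 -> acc=4620 shift=14
  byte[9]=0x2B cont=0 payload=0x2B=43: acc |= 43<<14 -> acc=709132 shift=21 [end]
Varint 4: bytes[7:10] = 8C A4 2B -> value 709132 (3 byte(s))
  byte[10]=0x1B cont=0 payload=0x1B=27: acc |= 27<<0 -> acc=27 shift=7 [end]
Varint 5: bytes[10:11] = 1B -> value 27 (1 byte(s))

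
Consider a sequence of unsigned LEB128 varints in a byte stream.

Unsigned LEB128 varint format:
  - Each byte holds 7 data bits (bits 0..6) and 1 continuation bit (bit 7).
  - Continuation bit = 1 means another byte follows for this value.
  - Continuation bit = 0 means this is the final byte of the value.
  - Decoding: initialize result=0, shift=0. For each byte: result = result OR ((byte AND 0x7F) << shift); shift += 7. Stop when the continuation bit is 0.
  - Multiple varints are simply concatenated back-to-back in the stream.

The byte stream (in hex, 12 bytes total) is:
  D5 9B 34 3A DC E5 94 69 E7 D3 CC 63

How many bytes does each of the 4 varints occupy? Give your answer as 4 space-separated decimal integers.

Answer: 3 1 4 4

Derivation:
  byte[0]=0xD5 cont=1 payload=0x55=85: acc |= 85<<0 -> acc=85 shift=7
  byte[1]=0x9B cont=1 payload=0x1B=27: acc |= 27<<7 -> acc=3541 shift=14
  byte[2]=0x34 cont=0 payload=0x34=52: acc |= 52<<14 -> acc=855509 shift=21 [end]
Varint 1: bytes[0:3] = D5 9B 34 -> value 855509 (3 byte(s))
  byte[3]=0x3A cont=0 payload=0x3A=58: acc |= 58<<0 -> acc=58 shift=7 [end]
Varint 2: bytes[3:4] = 3A -> value 58 (1 byte(s))
  byte[4]=0xDC cont=1 payload=0x5C=92: acc |= 92<<0 -> acc=92 shift=7
  byte[5]=0xE5 cont=1 payload=0x65=101: acc |= 101<<7 -> acc=13020 shift=14
  byte[6]=0x94 cont=1 payload=0x14=20: acc |= 20<<14 -> acc=340700 shift=21
  byte[7]=0x69 cont=0 payload=0x69=105: acc |= 105<<21 -> acc=220541660 shift=28 [end]
Varint 3: bytes[4:8] = DC E5 94 69 -> value 220541660 (4 byte(s))
  byte[8]=0xE7 cont=1 payload=0x67=103: acc |= 103<<0 -> acc=103 shift=7
  byte[9]=0xD3 cont=1 payload=0x53=83: acc |= 83<<7 -> acc=10727 shift=14
  byte[10]=0xCC cont=1 payload=0x4C=76: acc |= 76<<14 -> acc=1255911 shift=21
  byte[11]=0x63 cont=0 payload=0x63=99: acc |= 99<<21 -> acc=208873959 shift=28 [end]
Varint 4: bytes[8:12] = E7 D3 CC 63 -> value 208873959 (4 byte(s))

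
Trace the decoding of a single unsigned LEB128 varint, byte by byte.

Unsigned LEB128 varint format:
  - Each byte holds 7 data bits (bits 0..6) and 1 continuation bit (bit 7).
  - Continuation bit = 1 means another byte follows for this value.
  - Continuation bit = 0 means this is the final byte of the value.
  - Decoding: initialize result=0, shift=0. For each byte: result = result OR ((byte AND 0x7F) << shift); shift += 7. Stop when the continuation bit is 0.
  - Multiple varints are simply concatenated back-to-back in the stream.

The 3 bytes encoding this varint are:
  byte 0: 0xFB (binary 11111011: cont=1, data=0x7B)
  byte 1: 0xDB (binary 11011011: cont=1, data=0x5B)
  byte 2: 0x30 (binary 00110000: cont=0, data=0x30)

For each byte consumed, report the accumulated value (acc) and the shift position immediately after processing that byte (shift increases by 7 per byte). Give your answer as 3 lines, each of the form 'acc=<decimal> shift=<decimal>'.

Answer: acc=123 shift=7
acc=11771 shift=14
acc=798203 shift=21

Derivation:
byte 0=0xFB: payload=0x7B=123, contrib = 123<<0 = 123; acc -> 123, shift -> 7
byte 1=0xDB: payload=0x5B=91, contrib = 91<<7 = 11648; acc -> 11771, shift -> 14
byte 2=0x30: payload=0x30=48, contrib = 48<<14 = 786432; acc -> 798203, shift -> 21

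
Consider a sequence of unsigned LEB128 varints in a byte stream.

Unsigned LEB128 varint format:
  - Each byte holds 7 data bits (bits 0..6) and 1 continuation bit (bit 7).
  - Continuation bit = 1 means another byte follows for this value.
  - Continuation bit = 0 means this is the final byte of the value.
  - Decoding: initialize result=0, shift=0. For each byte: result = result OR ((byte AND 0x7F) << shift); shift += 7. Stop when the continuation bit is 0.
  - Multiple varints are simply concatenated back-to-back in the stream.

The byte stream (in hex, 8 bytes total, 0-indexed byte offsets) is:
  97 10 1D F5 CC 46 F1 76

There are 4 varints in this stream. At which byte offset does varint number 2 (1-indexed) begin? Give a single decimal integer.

  byte[0]=0x97 cont=1 payload=0x17=23: acc |= 23<<0 -> acc=23 shift=7
  byte[1]=0x10 cont=0 payload=0x10=16: acc |= 16<<7 -> acc=2071 shift=14 [end]
Varint 1: bytes[0:2] = 97 10 -> value 2071 (2 byte(s))
  byte[2]=0x1D cont=0 payload=0x1D=29: acc |= 29<<0 -> acc=29 shift=7 [end]
Varint 2: bytes[2:3] = 1D -> value 29 (1 byte(s))
  byte[3]=0xF5 cont=1 payload=0x75=117: acc |= 117<<0 -> acc=117 shift=7
  byte[4]=0xCC cont=1 payload=0x4C=76: acc |= 76<<7 -> acc=9845 shift=14
  byte[5]=0x46 cont=0 payload=0x46=70: acc |= 70<<14 -> acc=1156725 shift=21 [end]
Varint 3: bytes[3:6] = F5 CC 46 -> value 1156725 (3 byte(s))
  byte[6]=0xF1 cont=1 payload=0x71=113: acc |= 113<<0 -> acc=113 shift=7
  byte[7]=0x76 cont=0 payload=0x76=118: acc |= 118<<7 -> acc=15217 shift=14 [end]
Varint 4: bytes[6:8] = F1 76 -> value 15217 (2 byte(s))

Answer: 2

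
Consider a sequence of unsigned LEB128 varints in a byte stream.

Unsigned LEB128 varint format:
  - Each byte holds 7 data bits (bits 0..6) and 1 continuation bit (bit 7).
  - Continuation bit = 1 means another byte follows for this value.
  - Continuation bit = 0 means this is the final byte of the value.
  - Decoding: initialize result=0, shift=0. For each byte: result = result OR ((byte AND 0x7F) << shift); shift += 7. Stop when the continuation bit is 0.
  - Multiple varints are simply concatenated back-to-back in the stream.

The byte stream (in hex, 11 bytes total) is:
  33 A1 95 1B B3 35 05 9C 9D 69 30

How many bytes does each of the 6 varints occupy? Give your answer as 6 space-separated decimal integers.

  byte[0]=0x33 cont=0 payload=0x33=51: acc |= 51<<0 -> acc=51 shift=7 [end]
Varint 1: bytes[0:1] = 33 -> value 51 (1 byte(s))
  byte[1]=0xA1 cont=1 payload=0x21=33: acc |= 33<<0 -> acc=33 shift=7
  byte[2]=0x95 cont=1 payload=0x15=21: acc |= 21<<7 -> acc=2721 shift=14
  byte[3]=0x1B cont=0 payload=0x1B=27: acc |= 27<<14 -> acc=445089 shift=21 [end]
Varint 2: bytes[1:4] = A1 95 1B -> value 445089 (3 byte(s))
  byte[4]=0xB3 cont=1 payload=0x33=51: acc |= 51<<0 -> acc=51 shift=7
  byte[5]=0x35 cont=0 payload=0x35=53: acc |= 53<<7 -> acc=6835 shift=14 [end]
Varint 3: bytes[4:6] = B3 35 -> value 6835 (2 byte(s))
  byte[6]=0x05 cont=0 payload=0x05=5: acc |= 5<<0 -> acc=5 shift=7 [end]
Varint 4: bytes[6:7] = 05 -> value 5 (1 byte(s))
  byte[7]=0x9C cont=1 payload=0x1C=28: acc |= 28<<0 -> acc=28 shift=7
  byte[8]=0x9D cont=1 payload=0x1D=29: acc |= 29<<7 -> acc=3740 shift=14
  byte[9]=0x69 cont=0 payload=0x69=105: acc |= 105<<14 -> acc=1724060 shift=21 [end]
Varint 5: bytes[7:10] = 9C 9D 69 -> value 1724060 (3 byte(s))
  byte[10]=0x30 cont=0 payload=0x30=48: acc |= 48<<0 -> acc=48 shift=7 [end]
Varint 6: bytes[10:11] = 30 -> value 48 (1 byte(s))

Answer: 1 3 2 1 3 1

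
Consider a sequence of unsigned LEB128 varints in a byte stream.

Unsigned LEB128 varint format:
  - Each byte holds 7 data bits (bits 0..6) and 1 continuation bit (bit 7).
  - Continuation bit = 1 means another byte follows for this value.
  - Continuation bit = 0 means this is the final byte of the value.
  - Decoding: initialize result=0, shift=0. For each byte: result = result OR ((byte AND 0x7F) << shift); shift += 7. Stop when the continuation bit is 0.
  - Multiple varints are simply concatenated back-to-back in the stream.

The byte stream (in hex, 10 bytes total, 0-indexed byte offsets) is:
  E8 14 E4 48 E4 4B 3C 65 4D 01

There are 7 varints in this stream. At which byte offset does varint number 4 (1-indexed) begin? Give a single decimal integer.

  byte[0]=0xE8 cont=1 payload=0x68=104: acc |= 104<<0 -> acc=104 shift=7
  byte[1]=0x14 cont=0 payload=0x14=20: acc |= 20<<7 -> acc=2664 shift=14 [end]
Varint 1: bytes[0:2] = E8 14 -> value 2664 (2 byte(s))
  byte[2]=0xE4 cont=1 payload=0x64=100: acc |= 100<<0 -> acc=100 shift=7
  byte[3]=0x48 cont=0 payload=0x48=72: acc |= 72<<7 -> acc=9316 shift=14 [end]
Varint 2: bytes[2:4] = E4 48 -> value 9316 (2 byte(s))
  byte[4]=0xE4 cont=1 payload=0x64=100: acc |= 100<<0 -> acc=100 shift=7
  byte[5]=0x4B cont=0 payload=0x4B=75: acc |= 75<<7 -> acc=9700 shift=14 [end]
Varint 3: bytes[4:6] = E4 4B -> value 9700 (2 byte(s))
  byte[6]=0x3C cont=0 payload=0x3C=60: acc |= 60<<0 -> acc=60 shift=7 [end]
Varint 4: bytes[6:7] = 3C -> value 60 (1 byte(s))
  byte[7]=0x65 cont=0 payload=0x65=101: acc |= 101<<0 -> acc=101 shift=7 [end]
Varint 5: bytes[7:8] = 65 -> value 101 (1 byte(s))
  byte[8]=0x4D cont=0 payload=0x4D=77: acc |= 77<<0 -> acc=77 shift=7 [end]
Varint 6: bytes[8:9] = 4D -> value 77 (1 byte(s))
  byte[9]=0x01 cont=0 payload=0x01=1: acc |= 1<<0 -> acc=1 shift=7 [end]
Varint 7: bytes[9:10] = 01 -> value 1 (1 byte(s))

Answer: 6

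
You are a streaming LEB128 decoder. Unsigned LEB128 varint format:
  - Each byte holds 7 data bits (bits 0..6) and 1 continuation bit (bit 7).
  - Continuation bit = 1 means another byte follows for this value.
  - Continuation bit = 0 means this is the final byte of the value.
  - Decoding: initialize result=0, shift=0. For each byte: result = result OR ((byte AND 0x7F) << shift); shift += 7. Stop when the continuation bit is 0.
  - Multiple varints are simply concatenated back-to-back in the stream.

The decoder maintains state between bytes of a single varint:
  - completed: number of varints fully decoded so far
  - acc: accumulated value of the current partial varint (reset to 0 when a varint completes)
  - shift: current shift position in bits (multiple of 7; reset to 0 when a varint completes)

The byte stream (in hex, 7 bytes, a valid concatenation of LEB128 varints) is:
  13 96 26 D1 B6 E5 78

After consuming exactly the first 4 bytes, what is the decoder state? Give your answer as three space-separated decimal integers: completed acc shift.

Answer: 2 81 7

Derivation:
byte[0]=0x13 cont=0 payload=0x13: varint #1 complete (value=19); reset -> completed=1 acc=0 shift=0
byte[1]=0x96 cont=1 payload=0x16: acc |= 22<<0 -> completed=1 acc=22 shift=7
byte[2]=0x26 cont=0 payload=0x26: varint #2 complete (value=4886); reset -> completed=2 acc=0 shift=0
byte[3]=0xD1 cont=1 payload=0x51: acc |= 81<<0 -> completed=2 acc=81 shift=7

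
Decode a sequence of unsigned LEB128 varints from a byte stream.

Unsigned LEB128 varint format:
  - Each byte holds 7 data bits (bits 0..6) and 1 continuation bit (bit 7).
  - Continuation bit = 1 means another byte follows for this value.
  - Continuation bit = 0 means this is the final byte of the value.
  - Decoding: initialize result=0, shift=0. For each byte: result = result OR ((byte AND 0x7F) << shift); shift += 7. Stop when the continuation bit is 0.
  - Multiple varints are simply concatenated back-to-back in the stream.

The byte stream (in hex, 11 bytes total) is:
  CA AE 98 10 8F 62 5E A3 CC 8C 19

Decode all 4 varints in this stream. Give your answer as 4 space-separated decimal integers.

Answer: 33953610 12559 94 52635171

Derivation:
  byte[0]=0xCA cont=1 payload=0x4A=74: acc |= 74<<0 -> acc=74 shift=7
  byte[1]=0xAE cont=1 payload=0x2E=46: acc |= 46<<7 -> acc=5962 shift=14
  byte[2]=0x98 cont=1 payload=0x18=24: acc |= 24<<14 -> acc=399178 shift=21
  byte[3]=0x10 cont=0 payload=0x10=16: acc |= 16<<21 -> acc=33953610 shift=28 [end]
Varint 1: bytes[0:4] = CA AE 98 10 -> value 33953610 (4 byte(s))
  byte[4]=0x8F cont=1 payload=0x0F=15: acc |= 15<<0 -> acc=15 shift=7
  byte[5]=0x62 cont=0 payload=0x62=98: acc |= 98<<7 -> acc=12559 shift=14 [end]
Varint 2: bytes[4:6] = 8F 62 -> value 12559 (2 byte(s))
  byte[6]=0x5E cont=0 payload=0x5E=94: acc |= 94<<0 -> acc=94 shift=7 [end]
Varint 3: bytes[6:7] = 5E -> value 94 (1 byte(s))
  byte[7]=0xA3 cont=1 payload=0x23=35: acc |= 35<<0 -> acc=35 shift=7
  byte[8]=0xCC cont=1 payload=0x4C=76: acc |= 76<<7 -> acc=9763 shift=14
  byte[9]=0x8C cont=1 payload=0x0C=12: acc |= 12<<14 -> acc=206371 shift=21
  byte[10]=0x19 cont=0 payload=0x19=25: acc |= 25<<21 -> acc=52635171 shift=28 [end]
Varint 4: bytes[7:11] = A3 CC 8C 19 -> value 52635171 (4 byte(s))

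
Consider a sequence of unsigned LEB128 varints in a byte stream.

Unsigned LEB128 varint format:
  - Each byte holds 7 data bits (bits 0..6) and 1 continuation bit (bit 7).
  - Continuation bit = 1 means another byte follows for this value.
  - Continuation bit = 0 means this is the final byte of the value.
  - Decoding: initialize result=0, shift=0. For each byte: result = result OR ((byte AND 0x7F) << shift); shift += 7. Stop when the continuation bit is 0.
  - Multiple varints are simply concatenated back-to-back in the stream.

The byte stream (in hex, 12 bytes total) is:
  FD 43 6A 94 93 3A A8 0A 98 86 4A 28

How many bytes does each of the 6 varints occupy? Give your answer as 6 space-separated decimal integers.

Answer: 2 1 3 2 3 1

Derivation:
  byte[0]=0xFD cont=1 payload=0x7D=125: acc |= 125<<0 -> acc=125 shift=7
  byte[1]=0x43 cont=0 payload=0x43=67: acc |= 67<<7 -> acc=8701 shift=14 [end]
Varint 1: bytes[0:2] = FD 43 -> value 8701 (2 byte(s))
  byte[2]=0x6A cont=0 payload=0x6A=106: acc |= 106<<0 -> acc=106 shift=7 [end]
Varint 2: bytes[2:3] = 6A -> value 106 (1 byte(s))
  byte[3]=0x94 cont=1 payload=0x14=20: acc |= 20<<0 -> acc=20 shift=7
  byte[4]=0x93 cont=1 payload=0x13=19: acc |= 19<<7 -> acc=2452 shift=14
  byte[5]=0x3A cont=0 payload=0x3A=58: acc |= 58<<14 -> acc=952724 shift=21 [end]
Varint 3: bytes[3:6] = 94 93 3A -> value 952724 (3 byte(s))
  byte[6]=0xA8 cont=1 payload=0x28=40: acc |= 40<<0 -> acc=40 shift=7
  byte[7]=0x0A cont=0 payload=0x0A=10: acc |= 10<<7 -> acc=1320 shift=14 [end]
Varint 4: bytes[6:8] = A8 0A -> value 1320 (2 byte(s))
  byte[8]=0x98 cont=1 payload=0x18=24: acc |= 24<<0 -> acc=24 shift=7
  byte[9]=0x86 cont=1 payload=0x06=6: acc |= 6<<7 -> acc=792 shift=14
  byte[10]=0x4A cont=0 payload=0x4A=74: acc |= 74<<14 -> acc=1213208 shift=21 [end]
Varint 5: bytes[8:11] = 98 86 4A -> value 1213208 (3 byte(s))
  byte[11]=0x28 cont=0 payload=0x28=40: acc |= 40<<0 -> acc=40 shift=7 [end]
Varint 6: bytes[11:12] = 28 -> value 40 (1 byte(s))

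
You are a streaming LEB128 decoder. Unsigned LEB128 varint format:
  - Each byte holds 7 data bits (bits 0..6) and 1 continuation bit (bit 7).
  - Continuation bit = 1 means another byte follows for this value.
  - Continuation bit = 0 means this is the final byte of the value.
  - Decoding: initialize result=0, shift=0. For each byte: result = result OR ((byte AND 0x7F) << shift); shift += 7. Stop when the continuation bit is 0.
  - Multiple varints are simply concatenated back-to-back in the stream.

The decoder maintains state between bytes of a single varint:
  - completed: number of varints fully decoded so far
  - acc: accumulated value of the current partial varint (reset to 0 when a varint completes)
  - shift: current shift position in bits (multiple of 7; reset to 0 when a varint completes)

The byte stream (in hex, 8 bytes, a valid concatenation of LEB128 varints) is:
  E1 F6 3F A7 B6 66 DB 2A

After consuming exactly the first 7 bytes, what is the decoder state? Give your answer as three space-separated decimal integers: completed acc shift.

byte[0]=0xE1 cont=1 payload=0x61: acc |= 97<<0 -> completed=0 acc=97 shift=7
byte[1]=0xF6 cont=1 payload=0x76: acc |= 118<<7 -> completed=0 acc=15201 shift=14
byte[2]=0x3F cont=0 payload=0x3F: varint #1 complete (value=1047393); reset -> completed=1 acc=0 shift=0
byte[3]=0xA7 cont=1 payload=0x27: acc |= 39<<0 -> completed=1 acc=39 shift=7
byte[4]=0xB6 cont=1 payload=0x36: acc |= 54<<7 -> completed=1 acc=6951 shift=14
byte[5]=0x66 cont=0 payload=0x66: varint #2 complete (value=1678119); reset -> completed=2 acc=0 shift=0
byte[6]=0xDB cont=1 payload=0x5B: acc |= 91<<0 -> completed=2 acc=91 shift=7

Answer: 2 91 7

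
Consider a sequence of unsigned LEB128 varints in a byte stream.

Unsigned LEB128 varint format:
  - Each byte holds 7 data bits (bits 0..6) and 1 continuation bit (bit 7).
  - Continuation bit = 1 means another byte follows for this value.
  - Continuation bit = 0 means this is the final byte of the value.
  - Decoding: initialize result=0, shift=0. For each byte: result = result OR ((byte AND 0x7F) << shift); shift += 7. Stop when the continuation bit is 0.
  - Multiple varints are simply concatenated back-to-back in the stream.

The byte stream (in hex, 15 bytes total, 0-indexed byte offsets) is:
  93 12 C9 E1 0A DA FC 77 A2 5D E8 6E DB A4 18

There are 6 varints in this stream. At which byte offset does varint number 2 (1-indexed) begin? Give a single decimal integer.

  byte[0]=0x93 cont=1 payload=0x13=19: acc |= 19<<0 -> acc=19 shift=7
  byte[1]=0x12 cont=0 payload=0x12=18: acc |= 18<<7 -> acc=2323 shift=14 [end]
Varint 1: bytes[0:2] = 93 12 -> value 2323 (2 byte(s))
  byte[2]=0xC9 cont=1 payload=0x49=73: acc |= 73<<0 -> acc=73 shift=7
  byte[3]=0xE1 cont=1 payload=0x61=97: acc |= 97<<7 -> acc=12489 shift=14
  byte[4]=0x0A cont=0 payload=0x0A=10: acc |= 10<<14 -> acc=176329 shift=21 [end]
Varint 2: bytes[2:5] = C9 E1 0A -> value 176329 (3 byte(s))
  byte[5]=0xDA cont=1 payload=0x5A=90: acc |= 90<<0 -> acc=90 shift=7
  byte[6]=0xFC cont=1 payload=0x7C=124: acc |= 124<<7 -> acc=15962 shift=14
  byte[7]=0x77 cont=0 payload=0x77=119: acc |= 119<<14 -> acc=1965658 shift=21 [end]
Varint 3: bytes[5:8] = DA FC 77 -> value 1965658 (3 byte(s))
  byte[8]=0xA2 cont=1 payload=0x22=34: acc |= 34<<0 -> acc=34 shift=7
  byte[9]=0x5D cont=0 payload=0x5D=93: acc |= 93<<7 -> acc=11938 shift=14 [end]
Varint 4: bytes[8:10] = A2 5D -> value 11938 (2 byte(s))
  byte[10]=0xE8 cont=1 payload=0x68=104: acc |= 104<<0 -> acc=104 shift=7
  byte[11]=0x6E cont=0 payload=0x6E=110: acc |= 110<<7 -> acc=14184 shift=14 [end]
Varint 5: bytes[10:12] = E8 6E -> value 14184 (2 byte(s))
  byte[12]=0xDB cont=1 payload=0x5B=91: acc |= 91<<0 -> acc=91 shift=7
  byte[13]=0xA4 cont=1 payload=0x24=36: acc |= 36<<7 -> acc=4699 shift=14
  byte[14]=0x18 cont=0 payload=0x18=24: acc |= 24<<14 -> acc=397915 shift=21 [end]
Varint 6: bytes[12:15] = DB A4 18 -> value 397915 (3 byte(s))

Answer: 2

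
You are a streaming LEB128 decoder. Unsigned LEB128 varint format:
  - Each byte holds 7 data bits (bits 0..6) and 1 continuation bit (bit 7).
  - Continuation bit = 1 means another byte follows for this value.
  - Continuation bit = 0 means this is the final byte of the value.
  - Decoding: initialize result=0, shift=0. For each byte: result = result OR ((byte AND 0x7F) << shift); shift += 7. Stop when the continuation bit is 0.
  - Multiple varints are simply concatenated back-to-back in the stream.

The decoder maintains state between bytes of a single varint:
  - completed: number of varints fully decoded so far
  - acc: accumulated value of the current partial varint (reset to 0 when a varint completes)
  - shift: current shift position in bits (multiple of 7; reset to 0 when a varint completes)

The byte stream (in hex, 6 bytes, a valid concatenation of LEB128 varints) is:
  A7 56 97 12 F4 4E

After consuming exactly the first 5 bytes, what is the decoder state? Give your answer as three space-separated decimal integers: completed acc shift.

byte[0]=0xA7 cont=1 payload=0x27: acc |= 39<<0 -> completed=0 acc=39 shift=7
byte[1]=0x56 cont=0 payload=0x56: varint #1 complete (value=11047); reset -> completed=1 acc=0 shift=0
byte[2]=0x97 cont=1 payload=0x17: acc |= 23<<0 -> completed=1 acc=23 shift=7
byte[3]=0x12 cont=0 payload=0x12: varint #2 complete (value=2327); reset -> completed=2 acc=0 shift=0
byte[4]=0xF4 cont=1 payload=0x74: acc |= 116<<0 -> completed=2 acc=116 shift=7

Answer: 2 116 7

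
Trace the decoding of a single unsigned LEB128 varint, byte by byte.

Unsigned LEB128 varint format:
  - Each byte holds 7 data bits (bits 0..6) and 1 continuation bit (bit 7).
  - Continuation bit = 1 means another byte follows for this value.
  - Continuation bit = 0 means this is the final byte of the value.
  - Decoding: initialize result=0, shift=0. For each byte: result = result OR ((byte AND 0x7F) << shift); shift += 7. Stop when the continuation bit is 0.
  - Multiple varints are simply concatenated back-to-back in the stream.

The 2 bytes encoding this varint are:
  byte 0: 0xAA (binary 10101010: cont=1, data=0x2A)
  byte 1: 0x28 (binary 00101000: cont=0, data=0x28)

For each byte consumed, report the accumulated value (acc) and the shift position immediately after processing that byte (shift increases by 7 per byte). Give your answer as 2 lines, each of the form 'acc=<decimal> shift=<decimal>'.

byte 0=0xAA: payload=0x2A=42, contrib = 42<<0 = 42; acc -> 42, shift -> 7
byte 1=0x28: payload=0x28=40, contrib = 40<<7 = 5120; acc -> 5162, shift -> 14

Answer: acc=42 shift=7
acc=5162 shift=14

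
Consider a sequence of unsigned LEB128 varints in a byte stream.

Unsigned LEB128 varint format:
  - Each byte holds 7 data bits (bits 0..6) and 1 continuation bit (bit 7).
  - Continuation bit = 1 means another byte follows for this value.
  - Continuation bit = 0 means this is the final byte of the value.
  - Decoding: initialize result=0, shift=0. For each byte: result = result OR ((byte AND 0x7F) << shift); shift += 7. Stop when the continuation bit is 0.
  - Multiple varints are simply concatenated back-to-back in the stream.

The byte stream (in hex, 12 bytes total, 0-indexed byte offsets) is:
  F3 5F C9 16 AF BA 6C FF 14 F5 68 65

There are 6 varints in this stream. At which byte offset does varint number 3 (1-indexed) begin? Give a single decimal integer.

  byte[0]=0xF3 cont=1 payload=0x73=115: acc |= 115<<0 -> acc=115 shift=7
  byte[1]=0x5F cont=0 payload=0x5F=95: acc |= 95<<7 -> acc=12275 shift=14 [end]
Varint 1: bytes[0:2] = F3 5F -> value 12275 (2 byte(s))
  byte[2]=0xC9 cont=1 payload=0x49=73: acc |= 73<<0 -> acc=73 shift=7
  byte[3]=0x16 cont=0 payload=0x16=22: acc |= 22<<7 -> acc=2889 shift=14 [end]
Varint 2: bytes[2:4] = C9 16 -> value 2889 (2 byte(s))
  byte[4]=0xAF cont=1 payload=0x2F=47: acc |= 47<<0 -> acc=47 shift=7
  byte[5]=0xBA cont=1 payload=0x3A=58: acc |= 58<<7 -> acc=7471 shift=14
  byte[6]=0x6C cont=0 payload=0x6C=108: acc |= 108<<14 -> acc=1776943 shift=21 [end]
Varint 3: bytes[4:7] = AF BA 6C -> value 1776943 (3 byte(s))
  byte[7]=0xFF cont=1 payload=0x7F=127: acc |= 127<<0 -> acc=127 shift=7
  byte[8]=0x14 cont=0 payload=0x14=20: acc |= 20<<7 -> acc=2687 shift=14 [end]
Varint 4: bytes[7:9] = FF 14 -> value 2687 (2 byte(s))
  byte[9]=0xF5 cont=1 payload=0x75=117: acc |= 117<<0 -> acc=117 shift=7
  byte[10]=0x68 cont=0 payload=0x68=104: acc |= 104<<7 -> acc=13429 shift=14 [end]
Varint 5: bytes[9:11] = F5 68 -> value 13429 (2 byte(s))
  byte[11]=0x65 cont=0 payload=0x65=101: acc |= 101<<0 -> acc=101 shift=7 [end]
Varint 6: bytes[11:12] = 65 -> value 101 (1 byte(s))

Answer: 4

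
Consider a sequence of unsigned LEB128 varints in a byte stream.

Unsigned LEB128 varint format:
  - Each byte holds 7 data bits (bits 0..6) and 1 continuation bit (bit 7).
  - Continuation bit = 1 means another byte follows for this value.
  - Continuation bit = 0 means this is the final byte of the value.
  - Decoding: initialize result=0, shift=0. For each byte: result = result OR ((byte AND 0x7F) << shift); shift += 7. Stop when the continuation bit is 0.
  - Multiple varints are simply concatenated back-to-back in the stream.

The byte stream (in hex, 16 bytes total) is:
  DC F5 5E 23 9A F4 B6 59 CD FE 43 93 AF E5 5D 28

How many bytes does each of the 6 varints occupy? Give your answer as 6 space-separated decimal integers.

  byte[0]=0xDC cont=1 payload=0x5C=92: acc |= 92<<0 -> acc=92 shift=7
  byte[1]=0xF5 cont=1 payload=0x75=117: acc |= 117<<7 -> acc=15068 shift=14
  byte[2]=0x5E cont=0 payload=0x5E=94: acc |= 94<<14 -> acc=1555164 shift=21 [end]
Varint 1: bytes[0:3] = DC F5 5E -> value 1555164 (3 byte(s))
  byte[3]=0x23 cont=0 payload=0x23=35: acc |= 35<<0 -> acc=35 shift=7 [end]
Varint 2: bytes[3:4] = 23 -> value 35 (1 byte(s))
  byte[4]=0x9A cont=1 payload=0x1A=26: acc |= 26<<0 -> acc=26 shift=7
  byte[5]=0xF4 cont=1 payload=0x74=116: acc |= 116<<7 -> acc=14874 shift=14
  byte[6]=0xB6 cont=1 payload=0x36=54: acc |= 54<<14 -> acc=899610 shift=21
  byte[7]=0x59 cont=0 payload=0x59=89: acc |= 89<<21 -> acc=187546138 shift=28 [end]
Varint 3: bytes[4:8] = 9A F4 B6 59 -> value 187546138 (4 byte(s))
  byte[8]=0xCD cont=1 payload=0x4D=77: acc |= 77<<0 -> acc=77 shift=7
  byte[9]=0xFE cont=1 payload=0x7E=126: acc |= 126<<7 -> acc=16205 shift=14
  byte[10]=0x43 cont=0 payload=0x43=67: acc |= 67<<14 -> acc=1113933 shift=21 [end]
Varint 4: bytes[8:11] = CD FE 43 -> value 1113933 (3 byte(s))
  byte[11]=0x93 cont=1 payload=0x13=19: acc |= 19<<0 -> acc=19 shift=7
  byte[12]=0xAF cont=1 payload=0x2F=47: acc |= 47<<7 -> acc=6035 shift=14
  byte[13]=0xE5 cont=1 payload=0x65=101: acc |= 101<<14 -> acc=1660819 shift=21
  byte[14]=0x5D cont=0 payload=0x5D=93: acc |= 93<<21 -> acc=196695955 shift=28 [end]
Varint 5: bytes[11:15] = 93 AF E5 5D -> value 196695955 (4 byte(s))
  byte[15]=0x28 cont=0 payload=0x28=40: acc |= 40<<0 -> acc=40 shift=7 [end]
Varint 6: bytes[15:16] = 28 -> value 40 (1 byte(s))

Answer: 3 1 4 3 4 1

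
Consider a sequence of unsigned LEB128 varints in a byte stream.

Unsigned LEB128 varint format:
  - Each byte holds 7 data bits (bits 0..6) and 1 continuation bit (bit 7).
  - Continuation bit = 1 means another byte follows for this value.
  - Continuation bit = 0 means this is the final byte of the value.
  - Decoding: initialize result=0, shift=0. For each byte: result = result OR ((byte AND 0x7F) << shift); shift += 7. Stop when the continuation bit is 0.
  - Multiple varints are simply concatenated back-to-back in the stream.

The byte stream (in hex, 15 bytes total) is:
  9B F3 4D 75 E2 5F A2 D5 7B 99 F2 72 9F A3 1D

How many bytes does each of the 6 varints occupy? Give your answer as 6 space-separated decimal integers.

Answer: 3 1 2 3 3 3

Derivation:
  byte[0]=0x9B cont=1 payload=0x1B=27: acc |= 27<<0 -> acc=27 shift=7
  byte[1]=0xF3 cont=1 payload=0x73=115: acc |= 115<<7 -> acc=14747 shift=14
  byte[2]=0x4D cont=0 payload=0x4D=77: acc |= 77<<14 -> acc=1276315 shift=21 [end]
Varint 1: bytes[0:3] = 9B F3 4D -> value 1276315 (3 byte(s))
  byte[3]=0x75 cont=0 payload=0x75=117: acc |= 117<<0 -> acc=117 shift=7 [end]
Varint 2: bytes[3:4] = 75 -> value 117 (1 byte(s))
  byte[4]=0xE2 cont=1 payload=0x62=98: acc |= 98<<0 -> acc=98 shift=7
  byte[5]=0x5F cont=0 payload=0x5F=95: acc |= 95<<7 -> acc=12258 shift=14 [end]
Varint 3: bytes[4:6] = E2 5F -> value 12258 (2 byte(s))
  byte[6]=0xA2 cont=1 payload=0x22=34: acc |= 34<<0 -> acc=34 shift=7
  byte[7]=0xD5 cont=1 payload=0x55=85: acc |= 85<<7 -> acc=10914 shift=14
  byte[8]=0x7B cont=0 payload=0x7B=123: acc |= 123<<14 -> acc=2026146 shift=21 [end]
Varint 4: bytes[6:9] = A2 D5 7B -> value 2026146 (3 byte(s))
  byte[9]=0x99 cont=1 payload=0x19=25: acc |= 25<<0 -> acc=25 shift=7
  byte[10]=0xF2 cont=1 payload=0x72=114: acc |= 114<<7 -> acc=14617 shift=14
  byte[11]=0x72 cont=0 payload=0x72=114: acc |= 114<<14 -> acc=1882393 shift=21 [end]
Varint 5: bytes[9:12] = 99 F2 72 -> value 1882393 (3 byte(s))
  byte[12]=0x9F cont=1 payload=0x1F=31: acc |= 31<<0 -> acc=31 shift=7
  byte[13]=0xA3 cont=1 payload=0x23=35: acc |= 35<<7 -> acc=4511 shift=14
  byte[14]=0x1D cont=0 payload=0x1D=29: acc |= 29<<14 -> acc=479647 shift=21 [end]
Varint 6: bytes[12:15] = 9F A3 1D -> value 479647 (3 byte(s))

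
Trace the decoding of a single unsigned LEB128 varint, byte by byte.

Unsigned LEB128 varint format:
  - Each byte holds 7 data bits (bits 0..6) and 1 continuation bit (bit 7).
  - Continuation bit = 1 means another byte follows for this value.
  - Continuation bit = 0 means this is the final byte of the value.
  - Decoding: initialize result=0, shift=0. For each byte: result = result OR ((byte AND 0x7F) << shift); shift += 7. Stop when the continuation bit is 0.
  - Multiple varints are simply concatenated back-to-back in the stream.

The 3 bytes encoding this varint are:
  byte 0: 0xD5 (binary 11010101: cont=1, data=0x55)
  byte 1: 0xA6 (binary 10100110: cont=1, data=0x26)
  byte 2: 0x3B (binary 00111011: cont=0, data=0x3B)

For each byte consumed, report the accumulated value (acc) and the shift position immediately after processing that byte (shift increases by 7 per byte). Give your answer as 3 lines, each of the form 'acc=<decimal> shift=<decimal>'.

Answer: acc=85 shift=7
acc=4949 shift=14
acc=971605 shift=21

Derivation:
byte 0=0xD5: payload=0x55=85, contrib = 85<<0 = 85; acc -> 85, shift -> 7
byte 1=0xA6: payload=0x26=38, contrib = 38<<7 = 4864; acc -> 4949, shift -> 14
byte 2=0x3B: payload=0x3B=59, contrib = 59<<14 = 966656; acc -> 971605, shift -> 21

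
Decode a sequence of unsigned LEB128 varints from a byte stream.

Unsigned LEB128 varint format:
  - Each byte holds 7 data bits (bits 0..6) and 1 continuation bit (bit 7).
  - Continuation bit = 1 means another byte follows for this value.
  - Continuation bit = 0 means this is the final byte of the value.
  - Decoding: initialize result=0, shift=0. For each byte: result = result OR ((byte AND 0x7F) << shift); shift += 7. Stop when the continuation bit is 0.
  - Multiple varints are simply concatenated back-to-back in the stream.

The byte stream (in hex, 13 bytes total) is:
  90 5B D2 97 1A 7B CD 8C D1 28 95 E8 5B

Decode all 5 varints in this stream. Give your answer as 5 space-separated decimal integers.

  byte[0]=0x90 cont=1 payload=0x10=16: acc |= 16<<0 -> acc=16 shift=7
  byte[1]=0x5B cont=0 payload=0x5B=91: acc |= 91<<7 -> acc=11664 shift=14 [end]
Varint 1: bytes[0:2] = 90 5B -> value 11664 (2 byte(s))
  byte[2]=0xD2 cont=1 payload=0x52=82: acc |= 82<<0 -> acc=82 shift=7
  byte[3]=0x97 cont=1 payload=0x17=23: acc |= 23<<7 -> acc=3026 shift=14
  byte[4]=0x1A cont=0 payload=0x1A=26: acc |= 26<<14 -> acc=429010 shift=21 [end]
Varint 2: bytes[2:5] = D2 97 1A -> value 429010 (3 byte(s))
  byte[5]=0x7B cont=0 payload=0x7B=123: acc |= 123<<0 -> acc=123 shift=7 [end]
Varint 3: bytes[5:6] = 7B -> value 123 (1 byte(s))
  byte[6]=0xCD cont=1 payload=0x4D=77: acc |= 77<<0 -> acc=77 shift=7
  byte[7]=0x8C cont=1 payload=0x0C=12: acc |= 12<<7 -> acc=1613 shift=14
  byte[8]=0xD1 cont=1 payload=0x51=81: acc |= 81<<14 -> acc=1328717 shift=21
  byte[9]=0x28 cont=0 payload=0x28=40: acc |= 40<<21 -> acc=85214797 shift=28 [end]
Varint 4: bytes[6:10] = CD 8C D1 28 -> value 85214797 (4 byte(s))
  byte[10]=0x95 cont=1 payload=0x15=21: acc |= 21<<0 -> acc=21 shift=7
  byte[11]=0xE8 cont=1 payload=0x68=104: acc |= 104<<7 -> acc=13333 shift=14
  byte[12]=0x5B cont=0 payload=0x5B=91: acc |= 91<<14 -> acc=1504277 shift=21 [end]
Varint 5: bytes[10:13] = 95 E8 5B -> value 1504277 (3 byte(s))

Answer: 11664 429010 123 85214797 1504277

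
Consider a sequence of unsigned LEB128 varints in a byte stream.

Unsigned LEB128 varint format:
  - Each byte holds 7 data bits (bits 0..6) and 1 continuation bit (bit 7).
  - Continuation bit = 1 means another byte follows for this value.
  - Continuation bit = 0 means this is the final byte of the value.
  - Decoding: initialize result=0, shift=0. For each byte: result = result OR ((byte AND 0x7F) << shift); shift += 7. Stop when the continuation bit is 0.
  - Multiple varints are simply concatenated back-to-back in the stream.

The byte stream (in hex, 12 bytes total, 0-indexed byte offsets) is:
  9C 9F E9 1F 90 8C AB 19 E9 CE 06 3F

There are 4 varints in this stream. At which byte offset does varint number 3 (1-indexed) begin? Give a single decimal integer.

  byte[0]=0x9C cont=1 payload=0x1C=28: acc |= 28<<0 -> acc=28 shift=7
  byte[1]=0x9F cont=1 payload=0x1F=31: acc |= 31<<7 -> acc=3996 shift=14
  byte[2]=0xE9 cont=1 payload=0x69=105: acc |= 105<<14 -> acc=1724316 shift=21
  byte[3]=0x1F cont=0 payload=0x1F=31: acc |= 31<<21 -> acc=66736028 shift=28 [end]
Varint 1: bytes[0:4] = 9C 9F E9 1F -> value 66736028 (4 byte(s))
  byte[4]=0x90 cont=1 payload=0x10=16: acc |= 16<<0 -> acc=16 shift=7
  byte[5]=0x8C cont=1 payload=0x0C=12: acc |= 12<<7 -> acc=1552 shift=14
  byte[6]=0xAB cont=1 payload=0x2B=43: acc |= 43<<14 -> acc=706064 shift=21
  byte[7]=0x19 cont=0 payload=0x19=25: acc |= 25<<21 -> acc=53134864 shift=28 [end]
Varint 2: bytes[4:8] = 90 8C AB 19 -> value 53134864 (4 byte(s))
  byte[8]=0xE9 cont=1 payload=0x69=105: acc |= 105<<0 -> acc=105 shift=7
  byte[9]=0xCE cont=1 payload=0x4E=78: acc |= 78<<7 -> acc=10089 shift=14
  byte[10]=0x06 cont=0 payload=0x06=6: acc |= 6<<14 -> acc=108393 shift=21 [end]
Varint 3: bytes[8:11] = E9 CE 06 -> value 108393 (3 byte(s))
  byte[11]=0x3F cont=0 payload=0x3F=63: acc |= 63<<0 -> acc=63 shift=7 [end]
Varint 4: bytes[11:12] = 3F -> value 63 (1 byte(s))

Answer: 8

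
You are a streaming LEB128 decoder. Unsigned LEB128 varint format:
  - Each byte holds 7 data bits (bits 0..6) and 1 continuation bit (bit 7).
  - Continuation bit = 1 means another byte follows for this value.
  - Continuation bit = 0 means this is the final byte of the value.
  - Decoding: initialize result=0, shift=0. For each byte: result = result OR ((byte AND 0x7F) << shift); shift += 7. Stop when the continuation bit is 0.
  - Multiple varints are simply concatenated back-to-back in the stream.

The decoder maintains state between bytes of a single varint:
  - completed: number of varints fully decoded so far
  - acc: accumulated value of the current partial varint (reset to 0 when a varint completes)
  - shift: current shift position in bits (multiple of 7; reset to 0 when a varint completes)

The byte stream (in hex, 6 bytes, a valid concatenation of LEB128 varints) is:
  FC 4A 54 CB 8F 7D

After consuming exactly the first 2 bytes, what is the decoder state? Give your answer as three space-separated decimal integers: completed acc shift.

Answer: 1 0 0

Derivation:
byte[0]=0xFC cont=1 payload=0x7C: acc |= 124<<0 -> completed=0 acc=124 shift=7
byte[1]=0x4A cont=0 payload=0x4A: varint #1 complete (value=9596); reset -> completed=1 acc=0 shift=0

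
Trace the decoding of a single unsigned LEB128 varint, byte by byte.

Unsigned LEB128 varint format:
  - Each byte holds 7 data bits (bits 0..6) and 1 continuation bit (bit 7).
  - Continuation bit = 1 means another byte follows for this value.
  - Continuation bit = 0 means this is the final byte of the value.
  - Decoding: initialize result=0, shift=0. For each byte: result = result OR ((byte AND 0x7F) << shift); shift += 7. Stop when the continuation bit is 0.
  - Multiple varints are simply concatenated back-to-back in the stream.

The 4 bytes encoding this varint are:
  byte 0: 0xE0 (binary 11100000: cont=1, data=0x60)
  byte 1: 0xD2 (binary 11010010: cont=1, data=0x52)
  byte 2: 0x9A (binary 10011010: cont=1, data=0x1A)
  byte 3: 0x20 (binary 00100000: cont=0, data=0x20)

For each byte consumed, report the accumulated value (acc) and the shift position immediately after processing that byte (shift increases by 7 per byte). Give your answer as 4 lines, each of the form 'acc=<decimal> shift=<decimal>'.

Answer: acc=96 shift=7
acc=10592 shift=14
acc=436576 shift=21
acc=67545440 shift=28

Derivation:
byte 0=0xE0: payload=0x60=96, contrib = 96<<0 = 96; acc -> 96, shift -> 7
byte 1=0xD2: payload=0x52=82, contrib = 82<<7 = 10496; acc -> 10592, shift -> 14
byte 2=0x9A: payload=0x1A=26, contrib = 26<<14 = 425984; acc -> 436576, shift -> 21
byte 3=0x20: payload=0x20=32, contrib = 32<<21 = 67108864; acc -> 67545440, shift -> 28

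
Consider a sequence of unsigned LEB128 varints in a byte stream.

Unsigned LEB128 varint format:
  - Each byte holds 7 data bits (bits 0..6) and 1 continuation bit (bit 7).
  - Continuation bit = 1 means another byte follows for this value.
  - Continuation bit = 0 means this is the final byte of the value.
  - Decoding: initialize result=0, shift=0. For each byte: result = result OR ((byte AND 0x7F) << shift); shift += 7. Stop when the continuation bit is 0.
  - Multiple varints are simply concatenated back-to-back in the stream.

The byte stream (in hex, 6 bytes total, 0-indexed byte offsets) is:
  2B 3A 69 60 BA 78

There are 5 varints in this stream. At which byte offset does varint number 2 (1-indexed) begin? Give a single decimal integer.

Answer: 1

Derivation:
  byte[0]=0x2B cont=0 payload=0x2B=43: acc |= 43<<0 -> acc=43 shift=7 [end]
Varint 1: bytes[0:1] = 2B -> value 43 (1 byte(s))
  byte[1]=0x3A cont=0 payload=0x3A=58: acc |= 58<<0 -> acc=58 shift=7 [end]
Varint 2: bytes[1:2] = 3A -> value 58 (1 byte(s))
  byte[2]=0x69 cont=0 payload=0x69=105: acc |= 105<<0 -> acc=105 shift=7 [end]
Varint 3: bytes[2:3] = 69 -> value 105 (1 byte(s))
  byte[3]=0x60 cont=0 payload=0x60=96: acc |= 96<<0 -> acc=96 shift=7 [end]
Varint 4: bytes[3:4] = 60 -> value 96 (1 byte(s))
  byte[4]=0xBA cont=1 payload=0x3A=58: acc |= 58<<0 -> acc=58 shift=7
  byte[5]=0x78 cont=0 payload=0x78=120: acc |= 120<<7 -> acc=15418 shift=14 [end]
Varint 5: bytes[4:6] = BA 78 -> value 15418 (2 byte(s))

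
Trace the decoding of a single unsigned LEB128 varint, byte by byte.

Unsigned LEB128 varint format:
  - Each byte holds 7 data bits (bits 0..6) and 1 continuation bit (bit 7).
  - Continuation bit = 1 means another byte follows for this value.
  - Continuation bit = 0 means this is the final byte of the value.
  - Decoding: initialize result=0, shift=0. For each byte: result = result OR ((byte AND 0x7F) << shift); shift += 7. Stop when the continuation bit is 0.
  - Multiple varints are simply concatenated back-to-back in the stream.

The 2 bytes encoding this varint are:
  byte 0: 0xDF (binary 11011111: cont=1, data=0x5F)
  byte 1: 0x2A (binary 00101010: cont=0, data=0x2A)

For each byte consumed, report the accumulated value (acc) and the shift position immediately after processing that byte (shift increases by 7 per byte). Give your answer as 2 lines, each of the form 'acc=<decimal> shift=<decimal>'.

Answer: acc=95 shift=7
acc=5471 shift=14

Derivation:
byte 0=0xDF: payload=0x5F=95, contrib = 95<<0 = 95; acc -> 95, shift -> 7
byte 1=0x2A: payload=0x2A=42, contrib = 42<<7 = 5376; acc -> 5471, shift -> 14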